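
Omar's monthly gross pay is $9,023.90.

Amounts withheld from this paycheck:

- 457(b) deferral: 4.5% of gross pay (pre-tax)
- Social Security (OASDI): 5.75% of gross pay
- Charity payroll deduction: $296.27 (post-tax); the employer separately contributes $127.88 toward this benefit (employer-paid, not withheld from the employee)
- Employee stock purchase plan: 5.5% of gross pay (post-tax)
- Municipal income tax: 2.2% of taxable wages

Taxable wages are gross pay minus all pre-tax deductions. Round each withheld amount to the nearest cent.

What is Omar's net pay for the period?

$7,116.78

457(b) deferral: $9,023.90 × 0.045 = $406.08
Taxable wages = $9,023.90 − $406.08 = $8,617.82
Municipal income tax: $8,617.82 × 0.022 = $189.59
Social Security (OASDI): $9,023.90 × 0.0575 = $518.87
Employee stock purchase plan: $9,023.90 × 0.055 = $496.31
Charity payroll deduction: $296.27
(Employer's $127.88 toward charity payroll deduction is not withheld from the employee.)
Total deductions = $406.08 + $189.59 + $518.87 + $496.31 + $296.27 = $1,907.12
Net pay = $9,023.90 − $1,907.12 = $7,116.78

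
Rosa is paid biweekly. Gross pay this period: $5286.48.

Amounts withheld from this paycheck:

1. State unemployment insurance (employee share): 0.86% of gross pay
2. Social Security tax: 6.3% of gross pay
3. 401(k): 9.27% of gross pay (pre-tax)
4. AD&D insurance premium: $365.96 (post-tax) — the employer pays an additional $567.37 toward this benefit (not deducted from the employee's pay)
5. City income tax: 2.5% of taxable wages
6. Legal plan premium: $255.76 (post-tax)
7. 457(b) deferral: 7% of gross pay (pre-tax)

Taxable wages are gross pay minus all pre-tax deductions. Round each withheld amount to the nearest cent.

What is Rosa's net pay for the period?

$3315.48

457(b) deferral: $5286.48 × 0.07 = $370.05
401(k): $5286.48 × 0.0927 = $490.06
Pre-tax total = $370.05 + $490.06 = $860.11
Taxable wages = $5286.48 − $860.11 = $4426.37
City income tax: $4426.37 × 0.025 = $110.66
Social Security tax: $5286.48 × 0.063 = $333.05
State unemployment insurance (employee share): $5286.48 × 0.0086 = $45.46
AD&D insurance premium: $365.96
Legal plan premium: $255.76
(Employer's $567.37 toward AD&D insurance premium is not withheld from the employee.)
Total deductions = $370.05 + $490.06 + $110.66 + $333.05 + $45.46 + $365.96 + $255.76 = $1971.00
Net pay = $5286.48 − $1971.00 = $3315.48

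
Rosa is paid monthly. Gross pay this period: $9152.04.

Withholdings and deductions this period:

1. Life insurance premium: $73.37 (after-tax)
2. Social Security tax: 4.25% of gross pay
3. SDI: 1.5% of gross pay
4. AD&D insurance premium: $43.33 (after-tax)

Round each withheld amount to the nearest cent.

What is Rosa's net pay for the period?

$8509.10

SDI: $9152.04 × 0.015 = $137.28
Social Security tax: $9152.04 × 0.0425 = $388.96
Life insurance premium: $73.37
AD&D insurance premium: $43.33
Total deductions = $137.28 + $388.96 + $73.37 + $43.33 = $642.94
Net pay = $9152.04 − $642.94 = $8509.10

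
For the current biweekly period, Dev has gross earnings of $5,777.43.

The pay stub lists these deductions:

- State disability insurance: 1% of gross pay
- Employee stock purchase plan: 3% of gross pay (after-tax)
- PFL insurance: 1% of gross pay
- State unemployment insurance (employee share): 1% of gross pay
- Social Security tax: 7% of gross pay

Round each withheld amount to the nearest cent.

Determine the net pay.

State disability insurance: $5,777.43 × 0.01 = $57.77
PFL insurance: $5,777.43 × 0.01 = $57.77
State unemployment insurance (employee share): $5,777.43 × 0.01 = $57.77
Social Security tax: $5,777.43 × 0.07 = $404.42
Employee stock purchase plan: $5,777.43 × 0.03 = $173.32
Total deductions = $57.77 + $57.77 + $57.77 + $404.42 + $173.32 = $751.05
Net pay = $5,777.43 − $751.05 = $5,026.38

$5,026.38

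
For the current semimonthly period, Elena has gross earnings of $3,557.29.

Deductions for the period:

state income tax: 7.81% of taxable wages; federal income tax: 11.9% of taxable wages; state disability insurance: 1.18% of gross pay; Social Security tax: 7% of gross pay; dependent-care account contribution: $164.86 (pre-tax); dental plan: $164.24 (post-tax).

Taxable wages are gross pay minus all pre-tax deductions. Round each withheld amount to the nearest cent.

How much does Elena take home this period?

Dependent-care account contribution: $164.86
Taxable wages = $3,557.29 − $164.86 = $3,392.43
Federal income tax: $3,392.43 × 0.119 = $403.70
State income tax: $3,392.43 × 0.0781 = $264.95
Social Security tax: $3,557.29 × 0.07 = $249.01
State disability insurance: $3,557.29 × 0.0118 = $41.98
Dental plan: $164.24
Total deductions = $164.86 + $403.70 + $264.95 + $249.01 + $41.98 + $164.24 = $1,288.74
Net pay = $3,557.29 − $1,288.74 = $2,268.55

$2,268.55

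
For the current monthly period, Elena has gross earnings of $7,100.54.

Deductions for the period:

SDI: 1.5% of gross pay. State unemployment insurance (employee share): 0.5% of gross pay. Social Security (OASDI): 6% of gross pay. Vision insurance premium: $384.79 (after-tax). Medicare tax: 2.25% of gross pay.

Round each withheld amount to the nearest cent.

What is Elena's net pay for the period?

$5,987.95

Medicare tax: $7,100.54 × 0.0225 = $159.76
Social Security (OASDI): $7,100.54 × 0.06 = $426.03
SDI: $7,100.54 × 0.015 = $106.51
State unemployment insurance (employee share): $7,100.54 × 0.005 = $35.50
Vision insurance premium: $384.79
Total deductions = $159.76 + $426.03 + $106.51 + $35.50 + $384.79 = $1,112.59
Net pay = $7,100.54 − $1,112.59 = $5,987.95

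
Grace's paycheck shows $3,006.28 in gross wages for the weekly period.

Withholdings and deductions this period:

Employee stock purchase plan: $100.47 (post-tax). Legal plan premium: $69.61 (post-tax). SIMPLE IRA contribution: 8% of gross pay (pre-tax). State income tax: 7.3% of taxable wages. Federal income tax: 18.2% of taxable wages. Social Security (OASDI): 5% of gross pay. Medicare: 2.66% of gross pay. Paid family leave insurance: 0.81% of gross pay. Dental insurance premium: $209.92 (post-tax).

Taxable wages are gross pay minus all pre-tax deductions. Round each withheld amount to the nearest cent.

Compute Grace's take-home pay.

$1,425.88

SIMPLE IRA contribution: $3,006.28 × 0.08 = $240.50
Taxable wages = $3,006.28 − $240.50 = $2,765.78
Federal income tax: $2,765.78 × 0.182 = $503.37
State income tax: $2,765.78 × 0.073 = $201.90
Paid family leave insurance: $3,006.28 × 0.0081 = $24.35
Medicare: $3,006.28 × 0.0266 = $79.97
Social Security (OASDI): $3,006.28 × 0.05 = $150.31
Employee stock purchase plan: $100.47
Dental insurance premium: $209.92
Legal plan premium: $69.61
Total deductions = $240.50 + $503.37 + $201.90 + $24.35 + $79.97 + $150.31 + $100.47 + $209.92 + $69.61 = $1,580.40
Net pay = $3,006.28 − $1,580.40 = $1,425.88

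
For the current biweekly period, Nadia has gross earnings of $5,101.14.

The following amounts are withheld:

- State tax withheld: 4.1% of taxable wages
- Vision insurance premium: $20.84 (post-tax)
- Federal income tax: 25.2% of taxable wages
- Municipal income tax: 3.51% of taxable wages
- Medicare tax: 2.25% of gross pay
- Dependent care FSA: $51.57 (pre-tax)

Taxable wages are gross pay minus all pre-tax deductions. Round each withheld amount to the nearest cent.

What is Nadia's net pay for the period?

$3,257.19

Dependent care FSA: $51.57
Taxable wages = $5,101.14 − $51.57 = $5,049.57
State tax withheld: $5,049.57 × 0.041 = $207.03
Municipal income tax: $5,049.57 × 0.0351 = $177.24
Federal income tax: $5,049.57 × 0.252 = $1,272.49
Medicare tax: $5,101.14 × 0.0225 = $114.78
Vision insurance premium: $20.84
Total deductions = $51.57 + $207.03 + $177.24 + $1,272.49 + $114.78 + $20.84 = $1,843.95
Net pay = $5,101.14 − $1,843.95 = $3,257.19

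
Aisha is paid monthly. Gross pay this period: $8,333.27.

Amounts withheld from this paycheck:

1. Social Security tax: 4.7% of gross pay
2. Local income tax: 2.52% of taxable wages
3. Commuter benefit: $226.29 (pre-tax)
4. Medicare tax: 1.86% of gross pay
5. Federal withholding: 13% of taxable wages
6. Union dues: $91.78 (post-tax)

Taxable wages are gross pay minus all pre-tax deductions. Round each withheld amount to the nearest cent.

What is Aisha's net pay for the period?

$6,210.33

Commuter benefit: $226.29
Taxable wages = $8,333.27 − $226.29 = $8,106.98
Local income tax: $8,106.98 × 0.0252 = $204.30
Federal withholding: $8,106.98 × 0.13 = $1,053.91
Social Security tax: $8,333.27 × 0.047 = $391.66
Medicare tax: $8,333.27 × 0.0186 = $155.00
Union dues: $91.78
Total deductions = $226.29 + $204.30 + $1,053.91 + $391.66 + $155.00 + $91.78 = $2,122.94
Net pay = $8,333.27 − $2,122.94 = $6,210.33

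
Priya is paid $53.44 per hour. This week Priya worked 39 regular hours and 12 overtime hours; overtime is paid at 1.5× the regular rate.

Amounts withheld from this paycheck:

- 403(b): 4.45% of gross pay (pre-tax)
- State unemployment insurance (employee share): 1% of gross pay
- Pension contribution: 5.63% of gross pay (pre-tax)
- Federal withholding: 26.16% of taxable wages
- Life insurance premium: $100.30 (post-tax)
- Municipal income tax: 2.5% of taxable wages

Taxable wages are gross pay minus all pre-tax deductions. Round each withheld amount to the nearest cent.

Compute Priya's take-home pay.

$1,823.27

Regular pay: 39 × $53.44 = $2,084.16
Overtime pay: 12 × $53.44 × 1.5 = $961.92
Gross pay = $2,084.16 + $961.92 = $3,046.08
Pension contribution: $3,046.08 × 0.0563 = $171.49
403(b): $3,046.08 × 0.0445 = $135.55
Pre-tax total = $171.49 + $135.55 = $307.04
Taxable wages = $3,046.08 − $307.04 = $2,739.04
Federal withholding: $2,739.04 × 0.2616 = $716.53
Municipal income tax: $2,739.04 × 0.025 = $68.48
State unemployment insurance (employee share): $3,046.08 × 0.01 = $30.46
Life insurance premium: $100.30
Total deductions = $171.49 + $135.55 + $716.53 + $68.48 + $30.46 + $100.30 = $1,222.81
Net pay = $3,046.08 − $1,222.81 = $1,823.27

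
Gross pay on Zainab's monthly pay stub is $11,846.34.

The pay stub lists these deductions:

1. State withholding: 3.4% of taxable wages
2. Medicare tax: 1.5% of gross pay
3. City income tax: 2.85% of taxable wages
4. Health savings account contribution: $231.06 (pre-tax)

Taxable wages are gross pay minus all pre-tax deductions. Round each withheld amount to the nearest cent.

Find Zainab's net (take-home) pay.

$10,711.62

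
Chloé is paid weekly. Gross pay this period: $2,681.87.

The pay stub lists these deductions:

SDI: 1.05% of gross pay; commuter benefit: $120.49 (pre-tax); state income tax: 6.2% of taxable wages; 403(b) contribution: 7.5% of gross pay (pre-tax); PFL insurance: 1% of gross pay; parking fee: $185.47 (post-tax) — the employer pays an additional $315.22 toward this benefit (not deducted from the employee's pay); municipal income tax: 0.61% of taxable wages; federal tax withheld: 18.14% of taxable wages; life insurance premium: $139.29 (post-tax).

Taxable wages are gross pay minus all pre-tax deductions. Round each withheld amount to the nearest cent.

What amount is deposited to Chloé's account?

Commuter benefit: $120.49
403(b) contribution: $2,681.87 × 0.075 = $201.14
Pre-tax total = $120.49 + $201.14 = $321.63
Taxable wages = $2,681.87 − $321.63 = $2,360.24
State income tax: $2,360.24 × 0.062 = $146.33
Federal tax withheld: $2,360.24 × 0.1814 = $428.15
Municipal income tax: $2,360.24 × 0.0061 = $14.40
SDI: $2,681.87 × 0.0105 = $28.16
PFL insurance: $2,681.87 × 0.01 = $26.82
Life insurance premium: $139.29
Parking fee: $185.47
(Employer's $315.22 toward parking fee is not withheld from the employee.)
Total deductions = $120.49 + $201.14 + $146.33 + $428.15 + $14.40 + $28.16 + $26.82 + $139.29 + $185.47 = $1,290.25
Net pay = $2,681.87 − $1,290.25 = $1,391.62

$1,391.62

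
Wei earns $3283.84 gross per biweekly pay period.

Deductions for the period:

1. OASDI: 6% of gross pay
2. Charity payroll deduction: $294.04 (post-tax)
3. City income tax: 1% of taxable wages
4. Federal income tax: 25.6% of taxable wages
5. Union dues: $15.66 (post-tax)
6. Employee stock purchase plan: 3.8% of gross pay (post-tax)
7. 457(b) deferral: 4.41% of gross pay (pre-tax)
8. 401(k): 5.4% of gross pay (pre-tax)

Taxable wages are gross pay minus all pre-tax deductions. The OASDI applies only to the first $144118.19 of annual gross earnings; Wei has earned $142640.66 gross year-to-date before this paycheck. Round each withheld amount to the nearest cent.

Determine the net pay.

$1650.74

401(k): $3283.84 × 0.054 = $177.33
457(b) deferral: $3283.84 × 0.0441 = $144.82
Pre-tax total = $177.33 + $144.82 = $322.15
Taxable wages = $3283.84 − $322.15 = $2961.69
City income tax: $2961.69 × 0.01 = $29.62
Federal income tax: $2961.69 × 0.256 = $758.19
OASDI: only $144118.19 − $142640.66 = $1477.53 of this check is subject → $1477.53 × 0.06 = $88.65
Charity payroll deduction: $294.04
Union dues: $15.66
Employee stock purchase plan: $3283.84 × 0.038 = $124.79
Total deductions = $177.33 + $144.82 + $29.62 + $758.19 + $88.65 + $294.04 + $15.66 + $124.79 = $1633.10
Net pay = $3283.84 − $1633.10 = $1650.74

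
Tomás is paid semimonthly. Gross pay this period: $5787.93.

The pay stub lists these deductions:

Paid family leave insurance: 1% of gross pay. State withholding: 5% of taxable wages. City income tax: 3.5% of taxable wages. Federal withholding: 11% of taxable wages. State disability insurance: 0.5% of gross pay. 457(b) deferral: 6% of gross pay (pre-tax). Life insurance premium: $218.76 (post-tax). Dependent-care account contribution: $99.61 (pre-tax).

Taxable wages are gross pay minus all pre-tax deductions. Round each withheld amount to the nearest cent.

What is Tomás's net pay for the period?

$3993.96

457(b) deferral: $5787.93 × 0.06 = $347.28
Dependent-care account contribution: $99.61
Pre-tax total = $347.28 + $99.61 = $446.89
Taxable wages = $5787.93 − $446.89 = $5341.04
City income tax: $5341.04 × 0.035 = $186.94
State withholding: $5341.04 × 0.05 = $267.05
Federal withholding: $5341.04 × 0.11 = $587.51
State disability insurance: $5787.93 × 0.005 = $28.94
Paid family leave insurance: $5787.93 × 0.01 = $57.88
Life insurance premium: $218.76
Total deductions = $347.28 + $99.61 + $186.94 + $267.05 + $587.51 + $28.94 + $57.88 + $218.76 = $1793.97
Net pay = $5787.93 − $1793.97 = $3993.96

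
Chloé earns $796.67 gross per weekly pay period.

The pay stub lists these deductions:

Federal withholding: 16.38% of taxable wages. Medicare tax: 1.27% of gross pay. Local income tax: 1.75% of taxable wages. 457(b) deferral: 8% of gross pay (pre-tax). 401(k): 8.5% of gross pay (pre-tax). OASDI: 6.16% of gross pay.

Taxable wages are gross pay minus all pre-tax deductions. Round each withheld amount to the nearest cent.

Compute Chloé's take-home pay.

$485.43

457(b) deferral: $796.67 × 0.08 = $63.73
401(k): $796.67 × 0.085 = $67.72
Pre-tax total = $63.73 + $67.72 = $131.45
Taxable wages = $796.67 − $131.45 = $665.22
Local income tax: $665.22 × 0.0175 = $11.64
Federal withholding: $665.22 × 0.1638 = $108.96
Medicare tax: $796.67 × 0.0127 = $10.12
OASDI: $796.67 × 0.0616 = $49.07
Total deductions = $63.73 + $67.72 + $11.64 + $108.96 + $10.12 + $49.07 = $311.24
Net pay = $796.67 − $311.24 = $485.43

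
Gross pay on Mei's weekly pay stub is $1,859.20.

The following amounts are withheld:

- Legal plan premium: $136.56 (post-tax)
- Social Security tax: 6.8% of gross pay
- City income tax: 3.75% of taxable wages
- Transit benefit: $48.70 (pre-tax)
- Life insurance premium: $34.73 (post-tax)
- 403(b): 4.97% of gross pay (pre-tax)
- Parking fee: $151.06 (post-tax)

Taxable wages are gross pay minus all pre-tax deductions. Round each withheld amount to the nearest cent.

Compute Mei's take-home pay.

$1,204.89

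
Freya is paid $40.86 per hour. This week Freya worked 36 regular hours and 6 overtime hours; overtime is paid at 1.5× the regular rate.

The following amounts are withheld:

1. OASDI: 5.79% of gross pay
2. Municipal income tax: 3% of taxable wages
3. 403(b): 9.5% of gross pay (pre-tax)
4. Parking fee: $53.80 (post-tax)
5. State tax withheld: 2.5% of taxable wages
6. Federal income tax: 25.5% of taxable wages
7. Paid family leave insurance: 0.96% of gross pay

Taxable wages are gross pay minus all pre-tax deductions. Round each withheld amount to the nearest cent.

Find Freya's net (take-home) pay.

$970.26

Regular pay: 36 × $40.86 = $1,470.96
Overtime pay: 6 × $40.86 × 1.5 = $367.74
Gross pay = $1,470.96 + $367.74 = $1,838.70
403(b): $1,838.70 × 0.095 = $174.68
Taxable wages = $1,838.70 − $174.68 = $1,664.02
State tax withheld: $1,664.02 × 0.025 = $41.60
Municipal income tax: $1,664.02 × 0.03 = $49.92
Federal income tax: $1,664.02 × 0.255 = $424.33
Paid family leave insurance: $1,838.70 × 0.0096 = $17.65
OASDI: $1,838.70 × 0.0579 = $106.46
Parking fee: $53.80
Total deductions = $174.68 + $41.60 + $49.92 + $424.33 + $17.65 + $106.46 + $53.80 = $868.44
Net pay = $1,838.70 − $868.44 = $970.26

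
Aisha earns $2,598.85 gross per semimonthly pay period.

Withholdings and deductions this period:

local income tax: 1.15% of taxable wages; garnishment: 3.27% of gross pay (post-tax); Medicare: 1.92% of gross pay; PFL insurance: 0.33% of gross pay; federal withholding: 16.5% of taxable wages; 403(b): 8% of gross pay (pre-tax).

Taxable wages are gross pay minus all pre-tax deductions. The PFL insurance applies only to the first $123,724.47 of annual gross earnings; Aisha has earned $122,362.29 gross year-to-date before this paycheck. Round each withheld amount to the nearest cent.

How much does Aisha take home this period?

$1,829.55

403(b): $2,598.85 × 0.08 = $207.91
Taxable wages = $2,598.85 − $207.91 = $2,390.94
Federal withholding: $2,390.94 × 0.165 = $394.51
Local income tax: $2,390.94 × 0.0115 = $27.50
PFL insurance: only $123,724.47 − $122,362.29 = $1,362.18 of this check is subject → $1,362.18 × 0.0033 = $4.50
Medicare: $2,598.85 × 0.0192 = $49.90
Garnishment: $2,598.85 × 0.0327 = $84.98
Total deductions = $207.91 + $394.51 + $27.50 + $4.50 + $49.90 + $84.98 = $769.30
Net pay = $2,598.85 − $769.30 = $1,829.55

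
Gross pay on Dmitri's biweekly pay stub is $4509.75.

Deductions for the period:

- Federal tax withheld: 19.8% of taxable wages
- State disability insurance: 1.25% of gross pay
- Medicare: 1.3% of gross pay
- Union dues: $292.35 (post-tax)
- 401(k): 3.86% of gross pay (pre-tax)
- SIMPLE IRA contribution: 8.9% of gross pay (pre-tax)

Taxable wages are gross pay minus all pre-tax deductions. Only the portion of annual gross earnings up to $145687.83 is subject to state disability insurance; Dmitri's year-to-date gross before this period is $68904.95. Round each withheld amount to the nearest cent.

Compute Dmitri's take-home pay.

$2747.96

SIMPLE IRA contribution: $4509.75 × 0.089 = $401.37
401(k): $4509.75 × 0.0386 = $174.08
Pre-tax total = $401.37 + $174.08 = $575.45
Taxable wages = $4509.75 − $575.45 = $3934.30
Federal tax withheld: $3934.30 × 0.198 = $778.99
Medicare: $4509.75 × 0.013 = $58.63
State disability insurance: cap not yet reached, full $4509.75 is subject → $4509.75 × 0.0125 = $56.37
Union dues: $292.35
Total deductions = $401.37 + $174.08 + $778.99 + $58.63 + $56.37 + $292.35 = $1761.79
Net pay = $4509.75 − $1761.79 = $2747.96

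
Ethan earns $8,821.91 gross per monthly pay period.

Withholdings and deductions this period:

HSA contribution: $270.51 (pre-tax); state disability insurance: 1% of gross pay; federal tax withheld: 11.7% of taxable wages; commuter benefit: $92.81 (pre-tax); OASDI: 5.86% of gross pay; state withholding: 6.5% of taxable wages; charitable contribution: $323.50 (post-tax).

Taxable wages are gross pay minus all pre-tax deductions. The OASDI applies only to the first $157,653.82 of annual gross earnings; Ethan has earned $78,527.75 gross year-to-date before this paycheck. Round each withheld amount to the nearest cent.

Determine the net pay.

HSA contribution: $270.51
Commuter benefit: $92.81
Pre-tax total = $270.51 + $92.81 = $363.32
Taxable wages = $8,821.91 − $363.32 = $8,458.59
State withholding: $8,458.59 × 0.065 = $549.81
Federal tax withheld: $8,458.59 × 0.117 = $989.66
OASDI: cap not yet reached, full $8,821.91 is subject → $8,821.91 × 0.0586 = $516.96
State disability insurance: $8,821.91 × 0.01 = $88.22
Charitable contribution: $323.50
Total deductions = $270.51 + $92.81 + $549.81 + $989.66 + $516.96 + $88.22 + $323.50 = $2,831.47
Net pay = $8,821.91 − $2,831.47 = $5,990.44

$5,990.44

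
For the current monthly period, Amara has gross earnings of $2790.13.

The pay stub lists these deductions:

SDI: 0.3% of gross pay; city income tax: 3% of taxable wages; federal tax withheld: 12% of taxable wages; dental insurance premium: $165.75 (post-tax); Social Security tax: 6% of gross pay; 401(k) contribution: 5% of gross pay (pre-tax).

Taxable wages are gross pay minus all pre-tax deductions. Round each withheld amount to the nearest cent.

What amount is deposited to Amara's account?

401(k) contribution: $2790.13 × 0.05 = $139.51
Taxable wages = $2790.13 − $139.51 = $2650.62
City income tax: $2650.62 × 0.03 = $79.52
Federal tax withheld: $2650.62 × 0.12 = $318.07
Social Security tax: $2790.13 × 0.06 = $167.41
SDI: $2790.13 × 0.003 = $8.37
Dental insurance premium: $165.75
Total deductions = $139.51 + $79.52 + $318.07 + $167.41 + $8.37 + $165.75 = $878.63
Net pay = $2790.13 − $878.63 = $1911.50

$1911.50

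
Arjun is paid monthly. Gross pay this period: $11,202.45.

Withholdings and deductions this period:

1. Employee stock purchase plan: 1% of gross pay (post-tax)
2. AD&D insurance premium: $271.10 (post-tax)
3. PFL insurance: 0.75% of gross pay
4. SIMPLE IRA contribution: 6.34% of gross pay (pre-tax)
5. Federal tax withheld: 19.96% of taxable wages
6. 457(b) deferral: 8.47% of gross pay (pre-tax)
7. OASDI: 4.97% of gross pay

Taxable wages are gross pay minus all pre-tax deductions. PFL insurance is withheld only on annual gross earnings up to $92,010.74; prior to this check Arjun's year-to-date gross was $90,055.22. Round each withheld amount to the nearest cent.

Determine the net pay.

SIMPLE IRA contribution: $11,202.45 × 0.0634 = $710.24
457(b) deferral: $11,202.45 × 0.0847 = $948.85
Pre-tax total = $710.24 + $948.85 = $1,659.09
Taxable wages = $11,202.45 − $1,659.09 = $9,543.36
Federal tax withheld: $9,543.36 × 0.1996 = $1,904.85
PFL insurance: only $92,010.74 − $90,055.22 = $1,955.52 of this check is subject → $1,955.52 × 0.0075 = $14.67
OASDI: $11,202.45 × 0.0497 = $556.76
Employee stock purchase plan: $11,202.45 × 0.01 = $112.02
AD&D insurance premium: $271.10
Total deductions = $710.24 + $948.85 + $1,904.85 + $14.67 + $556.76 + $112.02 + $271.10 = $4,518.49
Net pay = $11,202.45 − $4,518.49 = $6,683.96

$6,683.96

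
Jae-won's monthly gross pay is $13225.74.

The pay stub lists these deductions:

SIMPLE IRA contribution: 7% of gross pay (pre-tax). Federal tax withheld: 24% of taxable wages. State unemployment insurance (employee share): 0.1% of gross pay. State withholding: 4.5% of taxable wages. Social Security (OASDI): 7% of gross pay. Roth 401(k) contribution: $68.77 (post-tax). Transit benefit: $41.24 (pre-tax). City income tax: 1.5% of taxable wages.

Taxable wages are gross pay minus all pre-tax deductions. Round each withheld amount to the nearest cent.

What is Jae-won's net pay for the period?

SIMPLE IRA contribution: $13225.74 × 0.07 = $925.80
Transit benefit: $41.24
Pre-tax total = $925.80 + $41.24 = $967.04
Taxable wages = $13225.74 − $967.04 = $12258.70
Federal tax withheld: $12258.70 × 0.24 = $2942.09
City income tax: $12258.70 × 0.015 = $183.88
State withholding: $12258.70 × 0.045 = $551.64
State unemployment insurance (employee share): $13225.74 × 0.001 = $13.23
Social Security (OASDI): $13225.74 × 0.07 = $925.80
Roth 401(k) contribution: $68.77
Total deductions = $925.80 + $41.24 + $2942.09 + $183.88 + $551.64 + $13.23 + $925.80 + $68.77 = $5652.45
Net pay = $13225.74 − $5652.45 = $7573.29

$7573.29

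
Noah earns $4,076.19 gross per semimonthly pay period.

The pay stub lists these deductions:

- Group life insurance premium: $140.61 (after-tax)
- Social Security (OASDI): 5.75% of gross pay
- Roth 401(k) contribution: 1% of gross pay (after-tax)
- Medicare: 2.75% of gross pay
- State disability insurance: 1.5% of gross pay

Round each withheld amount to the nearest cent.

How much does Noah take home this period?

State disability insurance: $4,076.19 × 0.015 = $61.14
Medicare: $4,076.19 × 0.0275 = $112.10
Social Security (OASDI): $4,076.19 × 0.0575 = $234.38
Group life insurance premium: $140.61
Roth 401(k) contribution: $4,076.19 × 0.01 = $40.76
Total deductions = $61.14 + $112.10 + $234.38 + $140.61 + $40.76 = $588.99
Net pay = $4,076.19 − $588.99 = $3,487.20

$3,487.20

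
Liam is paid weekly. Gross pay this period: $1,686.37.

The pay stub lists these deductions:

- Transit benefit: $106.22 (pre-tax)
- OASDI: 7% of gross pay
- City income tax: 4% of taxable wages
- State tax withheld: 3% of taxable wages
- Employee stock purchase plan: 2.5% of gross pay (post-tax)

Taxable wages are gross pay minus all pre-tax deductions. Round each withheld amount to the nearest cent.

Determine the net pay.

$1,309.33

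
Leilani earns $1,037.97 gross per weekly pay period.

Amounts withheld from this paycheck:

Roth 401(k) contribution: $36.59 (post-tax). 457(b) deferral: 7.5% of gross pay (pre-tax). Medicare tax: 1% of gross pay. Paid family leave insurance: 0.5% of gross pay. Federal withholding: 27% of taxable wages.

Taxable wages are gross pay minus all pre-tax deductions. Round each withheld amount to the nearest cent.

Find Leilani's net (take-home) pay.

$648.73

457(b) deferral: $1,037.97 × 0.075 = $77.85
Taxable wages = $1,037.97 − $77.85 = $960.12
Federal withholding: $960.12 × 0.27 = $259.23
Paid family leave insurance: $1,037.97 × 0.005 = $5.19
Medicare tax: $1,037.97 × 0.01 = $10.38
Roth 401(k) contribution: $36.59
Total deductions = $77.85 + $259.23 + $5.19 + $10.38 + $36.59 = $389.24
Net pay = $1,037.97 − $389.24 = $648.73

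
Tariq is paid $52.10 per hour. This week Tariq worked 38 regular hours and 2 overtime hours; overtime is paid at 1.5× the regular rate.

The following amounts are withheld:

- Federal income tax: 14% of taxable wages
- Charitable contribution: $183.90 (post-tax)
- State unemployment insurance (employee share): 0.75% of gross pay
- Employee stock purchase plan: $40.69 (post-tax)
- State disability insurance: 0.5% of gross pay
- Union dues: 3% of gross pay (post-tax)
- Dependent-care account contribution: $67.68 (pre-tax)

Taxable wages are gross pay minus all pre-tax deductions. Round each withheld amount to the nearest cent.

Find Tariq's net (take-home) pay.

Regular pay: 38 × $52.10 = $1979.80
Overtime pay: 2 × $52.10 × 1.5 = $156.30
Gross pay = $1979.80 + $156.30 = $2136.10
Dependent-care account contribution: $67.68
Taxable wages = $2136.10 − $67.68 = $2068.42
Federal income tax: $2068.42 × 0.14 = $289.58
State unemployment insurance (employee share): $2136.10 × 0.0075 = $16.02
State disability insurance: $2136.10 × 0.005 = $10.68
Union dues: $2136.10 × 0.03 = $64.08
Employee stock purchase plan: $40.69
Charitable contribution: $183.90
Total deductions = $67.68 + $289.58 + $16.02 + $10.68 + $64.08 + $40.69 + $183.90 = $672.63
Net pay = $2136.10 − $672.63 = $1463.47

$1463.47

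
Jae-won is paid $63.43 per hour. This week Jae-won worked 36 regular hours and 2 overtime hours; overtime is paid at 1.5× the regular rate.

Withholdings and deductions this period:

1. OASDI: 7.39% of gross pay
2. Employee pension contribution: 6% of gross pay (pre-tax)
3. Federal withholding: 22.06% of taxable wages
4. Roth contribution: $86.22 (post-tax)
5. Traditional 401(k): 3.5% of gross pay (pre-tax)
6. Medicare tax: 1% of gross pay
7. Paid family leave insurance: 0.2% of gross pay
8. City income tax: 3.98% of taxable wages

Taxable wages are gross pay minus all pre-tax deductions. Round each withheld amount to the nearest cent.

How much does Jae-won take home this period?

Regular pay: 36 × $63.43 = $2,283.48
Overtime pay: 2 × $63.43 × 1.5 = $190.29
Gross pay = $2,283.48 + $190.29 = $2,473.77
Employee pension contribution: $2,473.77 × 0.06 = $148.43
Traditional 401(k): $2,473.77 × 0.035 = $86.58
Pre-tax total = $148.43 + $86.58 = $235.01
Taxable wages = $2,473.77 − $235.01 = $2,238.76
City income tax: $2,238.76 × 0.0398 = $89.10
Federal withholding: $2,238.76 × 0.2206 = $493.87
Medicare tax: $2,473.77 × 0.01 = $24.74
Paid family leave insurance: $2,473.77 × 0.002 = $4.95
OASDI: $2,473.77 × 0.0739 = $182.81
Roth contribution: $86.22
Total deductions = $148.43 + $86.58 + $89.10 + $493.87 + $24.74 + $4.95 + $182.81 + $86.22 = $1,116.70
Net pay = $2,473.77 − $1,116.70 = $1,357.07

$1,357.07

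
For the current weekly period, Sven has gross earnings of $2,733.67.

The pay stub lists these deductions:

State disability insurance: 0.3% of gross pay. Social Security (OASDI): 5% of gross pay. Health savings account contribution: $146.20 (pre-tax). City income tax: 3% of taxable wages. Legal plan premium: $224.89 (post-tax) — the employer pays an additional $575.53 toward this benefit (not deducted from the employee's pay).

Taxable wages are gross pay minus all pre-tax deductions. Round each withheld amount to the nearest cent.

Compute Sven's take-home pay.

Health savings account contribution: $146.20
Taxable wages = $2,733.67 − $146.20 = $2,587.47
City income tax: $2,587.47 × 0.03 = $77.62
State disability insurance: $2,733.67 × 0.003 = $8.20
Social Security (OASDI): $2,733.67 × 0.05 = $136.68
Legal plan premium: $224.89
(Employer's $575.53 toward legal plan premium is not withheld from the employee.)
Total deductions = $146.20 + $77.62 + $8.20 + $136.68 + $224.89 = $593.59
Net pay = $2,733.67 − $593.59 = $2,140.08

$2,140.08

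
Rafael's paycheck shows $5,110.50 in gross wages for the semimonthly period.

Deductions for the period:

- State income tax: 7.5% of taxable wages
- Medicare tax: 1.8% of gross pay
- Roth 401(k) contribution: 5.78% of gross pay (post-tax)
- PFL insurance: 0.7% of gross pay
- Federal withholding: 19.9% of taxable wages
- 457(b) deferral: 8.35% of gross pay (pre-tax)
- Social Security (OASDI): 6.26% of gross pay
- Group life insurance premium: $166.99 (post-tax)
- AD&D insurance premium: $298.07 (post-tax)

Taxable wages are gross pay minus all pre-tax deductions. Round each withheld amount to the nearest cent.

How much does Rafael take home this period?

$2,192.29

457(b) deferral: $5,110.50 × 0.0835 = $426.73
Taxable wages = $5,110.50 − $426.73 = $4,683.77
State income tax: $4,683.77 × 0.075 = $351.28
Federal withholding: $4,683.77 × 0.199 = $932.07
Medicare tax: $5,110.50 × 0.018 = $91.99
Social Security (OASDI): $5,110.50 × 0.0626 = $319.92
PFL insurance: $5,110.50 × 0.007 = $35.77
Roth 401(k) contribution: $5,110.50 × 0.0578 = $295.39
Group life insurance premium: $166.99
AD&D insurance premium: $298.07
Total deductions = $426.73 + $351.28 + $932.07 + $91.99 + $319.92 + $35.77 + $295.39 + $166.99 + $298.07 = $2,918.21
Net pay = $5,110.50 − $2,918.21 = $2,192.29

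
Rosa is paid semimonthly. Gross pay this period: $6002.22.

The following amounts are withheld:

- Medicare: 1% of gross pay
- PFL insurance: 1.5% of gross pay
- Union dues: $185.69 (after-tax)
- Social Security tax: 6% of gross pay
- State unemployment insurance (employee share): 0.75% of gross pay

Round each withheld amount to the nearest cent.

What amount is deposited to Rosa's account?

State unemployment insurance (employee share): $6002.22 × 0.0075 = $45.02
PFL insurance: $6002.22 × 0.015 = $90.03
Social Security tax: $6002.22 × 0.06 = $360.13
Medicare: $6002.22 × 0.01 = $60.02
Union dues: $185.69
Total deductions = $45.02 + $90.03 + $360.13 + $60.02 + $185.69 = $740.89
Net pay = $6002.22 − $740.89 = $5261.33

$5261.33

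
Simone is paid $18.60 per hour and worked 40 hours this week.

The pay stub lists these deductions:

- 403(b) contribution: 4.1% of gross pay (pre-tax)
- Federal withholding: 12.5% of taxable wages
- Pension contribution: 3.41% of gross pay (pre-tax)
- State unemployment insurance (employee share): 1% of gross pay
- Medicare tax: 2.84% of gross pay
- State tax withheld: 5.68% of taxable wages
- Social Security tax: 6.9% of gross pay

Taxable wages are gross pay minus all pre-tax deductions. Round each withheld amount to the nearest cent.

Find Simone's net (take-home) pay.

$483.11

Gross pay: 40 × $18.60 = $744.00
Pension contribution: $744.00 × 0.0341 = $25.37
403(b) contribution: $744.00 × 0.041 = $30.50
Pre-tax total = $25.37 + $30.50 = $55.87
Taxable wages = $744.00 − $55.87 = $688.13
Federal withholding: $688.13 × 0.125 = $86.02
State tax withheld: $688.13 × 0.0568 = $39.09
Social Security tax: $744.00 × 0.069 = $51.34
State unemployment insurance (employee share): $744.00 × 0.01 = $7.44
Medicare tax: $744.00 × 0.0284 = $21.13
Total deductions = $25.37 + $30.50 + $86.02 + $39.09 + $51.34 + $7.44 + $21.13 = $260.89
Net pay = $744.00 − $260.89 = $483.11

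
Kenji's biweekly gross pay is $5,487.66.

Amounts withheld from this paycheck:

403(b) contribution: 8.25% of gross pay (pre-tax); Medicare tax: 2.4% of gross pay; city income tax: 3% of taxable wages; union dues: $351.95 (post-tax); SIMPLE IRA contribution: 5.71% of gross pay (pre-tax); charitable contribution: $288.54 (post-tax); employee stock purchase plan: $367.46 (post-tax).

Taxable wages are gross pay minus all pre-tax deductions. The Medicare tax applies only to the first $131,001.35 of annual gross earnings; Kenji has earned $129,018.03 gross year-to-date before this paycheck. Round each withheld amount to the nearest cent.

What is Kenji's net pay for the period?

$3,524.38

403(b) contribution: $5,487.66 × 0.0825 = $452.73
SIMPLE IRA contribution: $5,487.66 × 0.0571 = $313.35
Pre-tax total = $452.73 + $313.35 = $766.08
Taxable wages = $5,487.66 − $766.08 = $4,721.58
City income tax: $4,721.58 × 0.03 = $141.65
Medicare tax: only $131,001.35 − $129,018.03 = $1,983.32 of this check is subject → $1,983.32 × 0.024 = $47.60
Charitable contribution: $288.54
Employee stock purchase plan: $367.46
Union dues: $351.95
Total deductions = $452.73 + $313.35 + $141.65 + $47.60 + $288.54 + $367.46 + $351.95 = $1,963.28
Net pay = $5,487.66 − $1,963.28 = $3,524.38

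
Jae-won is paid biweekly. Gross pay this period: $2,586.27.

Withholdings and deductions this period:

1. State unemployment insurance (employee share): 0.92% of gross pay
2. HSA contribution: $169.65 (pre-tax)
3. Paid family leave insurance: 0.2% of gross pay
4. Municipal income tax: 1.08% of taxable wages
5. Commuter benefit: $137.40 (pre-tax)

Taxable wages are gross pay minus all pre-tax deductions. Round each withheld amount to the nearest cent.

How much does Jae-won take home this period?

HSA contribution: $169.65
Commuter benefit: $137.40
Pre-tax total = $169.65 + $137.40 = $307.05
Taxable wages = $2,586.27 − $307.05 = $2,279.22
Municipal income tax: $2,279.22 × 0.0108 = $24.62
State unemployment insurance (employee share): $2,586.27 × 0.0092 = $23.79
Paid family leave insurance: $2,586.27 × 0.002 = $5.17
Total deductions = $169.65 + $137.40 + $24.62 + $23.79 + $5.17 = $360.63
Net pay = $2,586.27 − $360.63 = $2,225.64

$2,225.64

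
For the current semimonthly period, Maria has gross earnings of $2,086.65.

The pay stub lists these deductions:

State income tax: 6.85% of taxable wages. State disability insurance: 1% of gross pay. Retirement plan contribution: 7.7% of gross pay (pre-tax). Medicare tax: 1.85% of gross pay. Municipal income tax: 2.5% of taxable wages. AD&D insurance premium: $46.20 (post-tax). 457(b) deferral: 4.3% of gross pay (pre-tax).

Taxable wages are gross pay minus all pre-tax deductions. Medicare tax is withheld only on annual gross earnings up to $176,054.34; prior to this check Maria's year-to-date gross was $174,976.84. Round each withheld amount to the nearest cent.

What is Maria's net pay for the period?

457(b) deferral: $2,086.65 × 0.043 = $89.73
Retirement plan contribution: $2,086.65 × 0.077 = $160.67
Pre-tax total = $89.73 + $160.67 = $250.40
Taxable wages = $2,086.65 − $250.40 = $1,836.25
State income tax: $1,836.25 × 0.0685 = $125.78
Municipal income tax: $1,836.25 × 0.025 = $45.91
State disability insurance: $2,086.65 × 0.01 = $20.87
Medicare tax: only $176,054.34 − $174,976.84 = $1,077.50 of this check is subject → $1,077.50 × 0.0185 = $19.93
AD&D insurance premium: $46.20
Total deductions = $89.73 + $160.67 + $125.78 + $45.91 + $20.87 + $19.93 + $46.20 = $509.09
Net pay = $2,086.65 − $509.09 = $1,577.56

$1,577.56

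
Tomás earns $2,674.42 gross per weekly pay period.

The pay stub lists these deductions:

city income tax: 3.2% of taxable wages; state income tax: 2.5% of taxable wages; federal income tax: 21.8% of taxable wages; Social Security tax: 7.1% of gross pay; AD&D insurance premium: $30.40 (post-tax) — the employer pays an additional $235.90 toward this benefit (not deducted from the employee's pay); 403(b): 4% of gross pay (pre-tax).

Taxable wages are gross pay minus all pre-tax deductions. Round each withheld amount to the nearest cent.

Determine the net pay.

403(b): $2,674.42 × 0.04 = $106.98
Taxable wages = $2,674.42 − $106.98 = $2,567.44
Federal income tax: $2,567.44 × 0.218 = $559.70
State income tax: $2,567.44 × 0.025 = $64.19
City income tax: $2,567.44 × 0.032 = $82.16
Social Security tax: $2,674.42 × 0.071 = $189.88
AD&D insurance premium: $30.40
(Employer's $235.90 toward AD&D insurance premium is not withheld from the employee.)
Total deductions = $106.98 + $559.70 + $64.19 + $82.16 + $189.88 + $30.40 = $1,033.31
Net pay = $2,674.42 − $1,033.31 = $1,641.11

$1,641.11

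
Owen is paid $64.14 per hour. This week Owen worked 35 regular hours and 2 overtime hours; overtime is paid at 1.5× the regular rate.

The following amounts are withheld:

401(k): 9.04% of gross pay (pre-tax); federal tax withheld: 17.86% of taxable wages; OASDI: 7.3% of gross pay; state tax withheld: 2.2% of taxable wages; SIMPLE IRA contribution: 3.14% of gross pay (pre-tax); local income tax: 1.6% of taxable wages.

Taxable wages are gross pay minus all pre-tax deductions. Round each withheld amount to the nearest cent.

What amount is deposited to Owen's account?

$1498.91

Regular pay: 35 × $64.14 = $2244.90
Overtime pay: 2 × $64.14 × 1.5 = $192.42
Gross pay = $2244.90 + $192.42 = $2437.32
401(k): $2437.32 × 0.0904 = $220.33
SIMPLE IRA contribution: $2437.32 × 0.0314 = $76.53
Pre-tax total = $220.33 + $76.53 = $296.86
Taxable wages = $2437.32 − $296.86 = $2140.46
Federal tax withheld: $2140.46 × 0.1786 = $382.29
Local income tax: $2140.46 × 0.016 = $34.25
State tax withheld: $2140.46 × 0.022 = $47.09
OASDI: $2437.32 × 0.073 = $177.92
Total deductions = $220.33 + $76.53 + $382.29 + $34.25 + $47.09 + $177.92 = $938.41
Net pay = $2437.32 − $938.41 = $1498.91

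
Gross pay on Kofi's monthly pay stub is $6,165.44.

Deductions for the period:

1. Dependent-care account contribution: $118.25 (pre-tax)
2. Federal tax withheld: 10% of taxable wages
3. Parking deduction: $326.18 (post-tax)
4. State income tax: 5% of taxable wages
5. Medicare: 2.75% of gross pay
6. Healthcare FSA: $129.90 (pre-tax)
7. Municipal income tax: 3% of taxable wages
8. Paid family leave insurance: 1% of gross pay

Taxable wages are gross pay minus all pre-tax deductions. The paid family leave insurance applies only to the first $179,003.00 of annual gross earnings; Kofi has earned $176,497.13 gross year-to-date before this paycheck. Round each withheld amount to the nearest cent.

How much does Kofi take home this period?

$4,331.39

Dependent-care account contribution: $118.25
Healthcare FSA: $129.90
Pre-tax total = $118.25 + $129.90 = $248.15
Taxable wages = $6,165.44 − $248.15 = $5,917.29
Municipal income tax: $5,917.29 × 0.03 = $177.52
Federal tax withheld: $5,917.29 × 0.1 = $591.73
State income tax: $5,917.29 × 0.05 = $295.86
Medicare: $6,165.44 × 0.0275 = $169.55
Paid family leave insurance: only $179,003.00 − $176,497.13 = $2,505.87 of this check is subject → $2,505.87 × 0.01 = $25.06
Parking deduction: $326.18
Total deductions = $118.25 + $129.90 + $177.52 + $591.73 + $295.86 + $169.55 + $25.06 + $326.18 = $1,834.05
Net pay = $6,165.44 − $1,834.05 = $4,331.39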